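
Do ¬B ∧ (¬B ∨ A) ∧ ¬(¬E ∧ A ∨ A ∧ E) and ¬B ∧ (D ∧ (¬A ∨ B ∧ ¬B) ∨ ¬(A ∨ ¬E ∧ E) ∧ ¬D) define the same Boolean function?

E1: ¬B ∧ (¬B ∨ A) ∧ ¬(¬E ∧ A ∨ A ∧ E)
    = ¬B ∧ ¬(¬E ∧ A ∨ A ∧ E)   (absorption)
    = ¬B ∧ ¬A   (distribution)
E2: ¬B ∧ (D ∧ (¬A ∨ B ∧ ¬B) ∨ ¬(A ∨ ¬E ∧ E) ∧ ¬D)
    = ¬B ∧ (D ∧ ¬A ∨ ¬(A ∨ ¬E ∧ E) ∧ ¬D)   (complement / identity)
    = ¬B ∧ (D ∧ ¬A ∨ ¬A ∧ ¬D)   (complement / identity)
    = ¬B ∧ ¬A   (distribution)
Both reduce to ¬B ∧ ¬A, so they are equivalent.

Yes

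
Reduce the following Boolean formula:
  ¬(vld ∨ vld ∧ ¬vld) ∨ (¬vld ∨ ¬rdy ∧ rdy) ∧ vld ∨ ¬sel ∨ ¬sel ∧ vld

¬vld ∨ ¬sel

¬(vld ∨ vld ∧ ¬vld) ∨ (¬vld ∨ ¬rdy ∧ rdy) ∧ vld ∨ ¬sel ∨ ¬sel ∧ vld
= ¬(vld ∨ vld ∧ ¬vld) ∨ ¬vld ∧ vld ∨ ¬sel ∨ ¬sel ∧ vld   [complement / identity]
= ¬vld ∨ ¬vld ∧ vld ∨ ¬sel ∨ ¬sel ∧ vld   [complement / identity]
= ¬vld ∨ ¬vld ∧ vld ∨ ¬sel   [absorption]
= ¬vld ∨ ¬sel   [complement / identity]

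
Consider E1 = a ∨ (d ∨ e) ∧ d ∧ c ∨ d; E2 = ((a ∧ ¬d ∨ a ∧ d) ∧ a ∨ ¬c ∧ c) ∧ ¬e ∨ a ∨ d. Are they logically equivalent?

E1: a ∨ (d ∨ e) ∧ d ∧ c ∨ d
    = a ∨ d ∧ c ∨ d   — absorption
    = a ∨ d   — absorption
E2: ((a ∧ ¬d ∨ a ∧ d) ∧ a ∨ ¬c ∧ c) ∧ ¬e ∨ a ∨ d
    = (a ∧ ¬d ∨ a ∧ d) ∧ a ∧ ¬e ∨ a ∨ d   — complement / identity
    = a ∧ a ∧ ¬e ∨ a ∨ d   — distribution
    = a ∧ ¬e ∨ a ∨ d   — idempotence
    = a ∨ d   — absorption
Both reduce to a ∨ d, so they are equivalent.

Yes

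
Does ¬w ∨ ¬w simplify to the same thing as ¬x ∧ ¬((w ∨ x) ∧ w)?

No

E1: ¬w ∨ ¬w
    = ¬w   — idempotence
E2: ¬x ∧ ¬((w ∨ x) ∧ w)
    = ¬x ∧ ¬w   — absorption
These differ: at w=0, x=1, E1 = 1 but E2 = 0.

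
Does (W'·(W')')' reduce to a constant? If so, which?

yes, True

(W'·(W')')'
= W+W'   (De Morgan)
= 1   (complement)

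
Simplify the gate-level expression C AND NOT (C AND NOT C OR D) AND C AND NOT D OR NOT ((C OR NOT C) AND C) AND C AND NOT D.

C AND NOT D

C AND NOT (C AND NOT C OR D) AND C AND NOT D OR NOT ((C OR NOT C) AND C) AND C AND NOT D
= C AND NOT (C AND NOT C OR D) AND C AND NOT D OR NOT C AND C AND NOT D   — complement / identity
= C AND NOT D AND C AND NOT D OR NOT C AND C AND NOT D   — complement / identity
= C AND NOT D AND (C AND NOT D OR NOT C)   — distribution
= C AND NOT D   — absorption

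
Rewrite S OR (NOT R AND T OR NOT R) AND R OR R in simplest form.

S OR (NOT R AND T OR NOT R) AND R OR R
= S OR NOT R AND R OR R
= S OR R

S OR R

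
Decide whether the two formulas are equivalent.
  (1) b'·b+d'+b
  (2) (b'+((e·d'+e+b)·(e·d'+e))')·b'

E1: b'·b+d'+b
    = d'+b   — complement / identity
E2: (b'+((e·d'+e+b)·(e·d'+e))')·b'
    = (b'+(e·d'+e)')·b'   — absorption
    = (b'+e')·b'   — absorption
    = b'   — absorption
These differ: at b=1, d=0, e=1, E1 = 1 but E2 = 0.

No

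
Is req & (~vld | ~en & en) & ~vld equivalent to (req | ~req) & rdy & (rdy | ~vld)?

No

E1: req & (~vld | ~en & en) & ~vld
    = req & ~vld & ~vld
    = req & ~vld
E2: (req | ~req) & rdy & (rdy | ~vld)
    = (req | ~req) & rdy
    = rdy
These differ: at en=0, rdy=1, req=0, vld=0, E1 = 0 but E2 = 1.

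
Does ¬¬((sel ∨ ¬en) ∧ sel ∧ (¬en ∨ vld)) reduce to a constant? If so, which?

no

¬¬((sel ∨ ¬en) ∧ sel ∧ (¬en ∨ vld))
= (sel ∨ ¬en) ∧ sel ∧ (¬en ∨ vld)
= sel ∧ (¬en ∨ vld)
This depends on en, sel, vld, so it is not a constant.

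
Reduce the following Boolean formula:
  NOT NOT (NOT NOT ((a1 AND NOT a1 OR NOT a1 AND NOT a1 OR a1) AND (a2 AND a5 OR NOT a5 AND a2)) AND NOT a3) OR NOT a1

a2 AND NOT a3 OR NOT a1

NOT NOT (NOT NOT ((a1 AND NOT a1 OR NOT a1 AND NOT a1 OR a1) AND (a2 AND a5 OR NOT a5 AND a2)) AND NOT a3) OR NOT a1
= NOT NOT (NOT NOT ((a1 AND NOT a1 OR NOT a1 AND NOT a1 OR a1) AND a2) AND NOT a3) OR NOT a1   — distribution
= NOT NOT ((a1 AND NOT a1 OR NOT a1 AND NOT a1 OR a1) AND a2) AND NOT a3 OR NOT a1   — double negation
= NOT NOT ((NOT a1 OR a1) AND a2) AND NOT a3 OR NOT a1   — distribution
= NOT NOT a2 AND NOT a3 OR NOT a1   — complement / identity
= a2 AND NOT a3 OR NOT a1   — double negation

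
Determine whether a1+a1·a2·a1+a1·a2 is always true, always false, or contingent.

a1+a1·a2·a1+a1·a2
= a1+a1·a2   (absorption)
= a1   (absorption)
This depends on a1, so it is not a constant.

contingent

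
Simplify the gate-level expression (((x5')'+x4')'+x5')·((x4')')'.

(((x5')'+x4')'+x5')·((x4')')'
= (x5'·x4+x5')·((x4')')'   — De Morgan
= (x5'·x4+x5')·x4'   — double negation
= x5'·x4'   — absorption

x5'·x4'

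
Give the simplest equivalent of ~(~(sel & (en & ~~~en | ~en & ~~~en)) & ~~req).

sel & ~en | ~req

~(~(sel & (en & ~~~en | ~en & ~~~en)) & ~~req)
= ~(~(sel & ~~~en) & ~~req)   (distribution)
= sel & ~~~en | ~req   (De Morgan)
= sel & ~en | ~req   (double negation)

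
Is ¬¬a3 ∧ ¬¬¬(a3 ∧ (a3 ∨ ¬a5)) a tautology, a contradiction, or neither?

¬¬a3 ∧ ¬¬¬(a3 ∧ (a3 ∨ ¬a5))
= ¬¬a3 ∧ ¬¬¬a3   — absorption
= ¬¬a3 ∧ ¬a3   — double negation
= a3 ∧ ¬a3   — double negation
= False   — complement

contradiction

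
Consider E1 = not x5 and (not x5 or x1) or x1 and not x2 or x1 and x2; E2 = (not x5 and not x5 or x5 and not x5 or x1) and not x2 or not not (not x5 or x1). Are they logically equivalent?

Yes

E1: not x5 and (not x5 or x1) or x1 and not x2 or x1 and x2
    = not x5 or x1 and not x2 or x1 and x2   — absorption
    = not x5 or x1   — distribution
E2: (not x5 and not x5 or x5 and not x5 or x1) and not x2 or not not (not x5 or x1)
    = (not x5 or x1) and not x2 or not not (not x5 or x1)   — distribution
    = (not x5 or x1) and not x2 or not x5 or x1   — double negation
    = not x5 or x1   — absorption
Both reduce to not x5 or x1, so they are equivalent.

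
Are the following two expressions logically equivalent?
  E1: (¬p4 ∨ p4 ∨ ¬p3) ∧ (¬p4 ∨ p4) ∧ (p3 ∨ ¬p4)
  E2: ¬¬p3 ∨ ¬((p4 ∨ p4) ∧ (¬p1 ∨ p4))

E1: (¬p4 ∨ p4 ∨ ¬p3) ∧ (¬p4 ∨ p4) ∧ (p3 ∨ ¬p4)
    = (¬p4 ∨ p4) ∧ (p3 ∨ ¬p4)   — absorption
    = p3 ∨ ¬p4   — complement / identity
E2: ¬¬p3 ∨ ¬((p4 ∨ p4) ∧ (¬p1 ∨ p4))
    = p3 ∨ ¬((p4 ∨ p4) ∧ (¬p1 ∨ p4))   — double negation
    = p3 ∨ ¬(p4 ∨ p4 ∧ ¬p1)   — distribution
    = p3 ∨ ¬p4   — absorption
Both reduce to p3 ∨ ¬p4, so they are equivalent.

Yes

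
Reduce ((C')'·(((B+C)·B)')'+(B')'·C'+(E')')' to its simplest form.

B'·E'

((C')'·(((B+C)·B)')'+(B')'·C'+(E')')'
= ((C')'·(B')'+(B')'·C'+(E')')'
= (C·(B')'+(B')'·C'+(E')')'
= ((B')'+(E')')'
= B'·E'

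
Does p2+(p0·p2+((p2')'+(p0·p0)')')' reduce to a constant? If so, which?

no

p2+(p0·p2+((p2')'+(p0·p0)')')'
= p2+(p0·p2+p2'·p0·p0)'   (De Morgan)
= p2+(p0·p2+p2'·p0)'   (idempotence)
= p2+p0'   (distribution)
This depends on p0, p2, so it is not a constant.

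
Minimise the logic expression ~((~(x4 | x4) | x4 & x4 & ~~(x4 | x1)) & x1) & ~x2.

~((~(x4 | x4) | x4 & x4 & ~~(x4 | x1)) & x1) & ~x2
= ~((~(x4 | x4) | x4 & ~~(x4 | x1)) & x1) & ~x2   [idempotence]
= ~((~(x4 | x4) | x4 & (x4 | x1)) & x1) & ~x2   [double negation]
= ~((~(x4 | x4) | x4) & x1) & ~x2   [absorption]
= ~((~x4 | x4) & x1) & ~x2   [idempotence]
= ~x1 & ~x2   [complement / identity]

~x1 & ~x2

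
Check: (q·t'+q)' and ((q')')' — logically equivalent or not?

E1: (q·t'+q)'
    = q'   — absorption
E2: ((q')')'
    = q'   — double negation
Both reduce to q', so they are equivalent.

Yes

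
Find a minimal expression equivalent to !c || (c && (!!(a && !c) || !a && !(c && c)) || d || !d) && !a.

!c || (c && (!!(a && !c) || !a && !(c && c)) || d || !d) && !a
= !c || (c && (a && !c || !a && !(c && c)) || d || !d) && !a   [double negation]
= !c || (c && (a && !c || !a && !c) || d || !d) && !a   [idempotence]
= !c || (c && !c || d || !d) && !a   [distribution]
= !c || (d || !d) && !a   [complement / identity]
= !c || !a   [complement / identity]

!c || !a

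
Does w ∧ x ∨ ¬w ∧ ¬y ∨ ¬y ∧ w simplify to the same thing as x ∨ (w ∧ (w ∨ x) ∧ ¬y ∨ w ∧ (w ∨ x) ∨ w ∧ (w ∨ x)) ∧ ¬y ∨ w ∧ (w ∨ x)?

E1: w ∧ x ∨ ¬w ∧ ¬y ∨ ¬y ∧ w
    = w ∧ x ∨ ¬y   (distribution)
E2: x ∨ (w ∧ (w ∨ x) ∧ ¬y ∨ w ∧ (w ∨ x) ∨ w ∧ (w ∨ x)) ∧ ¬y ∨ w ∧ (w ∨ x)
    = x ∨ (w ∧ (w ∨ x) ∨ w ∧ (w ∨ x)) ∧ ¬y ∨ w ∧ (w ∨ x)   (absorption)
    = x ∨ w ∧ (w ∨ x) ∧ ¬y ∨ w ∧ (w ∨ x)   (idempotence)
    = x ∨ w ∧ (w ∨ x)   (absorption)
    = x ∨ w   (absorption)
These differ: at w=0, x=1, y=1, E1 = 0 but E2 = 1.

No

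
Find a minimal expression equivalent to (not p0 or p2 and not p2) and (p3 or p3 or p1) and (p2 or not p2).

not p0 and (p3 or p1)

(not p0 or p2 and not p2) and (p3 or p3 or p1) and (p2 or not p2)
= (not p0 or p2 and not p2) and (p3 or p3 or p1)   [complement / identity]
= (not p0 or p2 and not p2) and (p3 or p1)   [idempotence]
= not p0 and (p3 or p1)   [complement / identity]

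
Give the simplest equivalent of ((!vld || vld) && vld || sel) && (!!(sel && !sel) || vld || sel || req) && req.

((!vld || vld) && vld || sel) && (!!(sel && !sel) || vld || sel || req) && req
= ((!vld || vld) && vld || sel) && (sel && !sel || vld || sel || req) && req   (double negation)
= (vld || sel) && (sel && !sel || vld || sel || req) && req   (complement / identity)
= (vld || sel) && (vld || sel || req) && req   (complement / identity)
= (vld || sel) && req   (absorption)

(vld || sel) && req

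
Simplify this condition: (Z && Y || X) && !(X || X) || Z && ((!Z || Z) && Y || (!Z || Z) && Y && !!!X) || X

(Z && Y || X) && !(X || X) || Z && ((!Z || Z) && Y || (!Z || Z) && Y && !!!X) || X
= (Z && Y || X) && !(X || X) || Z && ((!Z || Z) && Y || (!Z || Z) && Y && !X) || X
= (Z && Y || X) && !(X || X) || Z && (!Z || Z) && Y || X
= (Z && Y || X) && !(X || X) || Z && Y || X
= (Z && Y || X) && !X || Z && Y || X
= Z && Y || X

Z && Y || X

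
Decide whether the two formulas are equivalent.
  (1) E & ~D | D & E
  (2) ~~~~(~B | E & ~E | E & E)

No

E1: E & ~D | D & E
    = E   — distribution
E2: ~~~~(~B | E & ~E | E & E)
    = ~~(~B | E & ~E | E & E)   — double negation
    = ~B | E & ~E | E & E   — double negation
    = ~B | E   — distribution
These differ: at B=0, D=0, E=0, E1 = 0 but E2 = 1.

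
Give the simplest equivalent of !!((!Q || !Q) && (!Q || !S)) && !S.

!Q && !S

!!((!Q || !Q) && (!Q || !S)) && !S
= !!(!Q && (!Q || !S)) && !S   [idempotence]
= !!!Q && !S   [absorption]
= !Q && !S   [double negation]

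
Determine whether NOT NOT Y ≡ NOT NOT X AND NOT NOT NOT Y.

E1: NOT NOT Y
    = Y   [double negation]
E2: NOT NOT X AND NOT NOT NOT Y
    = NOT NOT X AND NOT Y   [double negation]
    = X AND NOT Y   [double negation]
These differ: at X=0, Y=1, E1 = 1 but E2 = 0.

No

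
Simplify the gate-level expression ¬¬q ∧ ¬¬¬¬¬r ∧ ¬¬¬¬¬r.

¬¬q ∧ ¬¬¬¬¬r ∧ ¬¬¬¬¬r
= ¬¬q ∧ ¬¬¬¬¬r   [idempotence]
= ¬¬q ∧ ¬¬¬r   [double negation]
= q ∧ ¬¬¬r   [double negation]
= q ∧ ¬r   [double negation]

q ∧ ¬r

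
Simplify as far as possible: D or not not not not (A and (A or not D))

D or A

D or not not not not (A and (A or not D))
= D or not not (A and (A or not D))   (double negation)
= D or A and (A or not D)   (double negation)
= D or A   (absorption)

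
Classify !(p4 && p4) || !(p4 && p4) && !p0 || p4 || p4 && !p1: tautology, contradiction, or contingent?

tautology

!(p4 && p4) || !(p4 && p4) && !p0 || p4 || p4 && !p1
= !(p4 && p4) || p4 || p4 && !p1   (absorption)
= !(p4 && p4) || p4   (absorption)
= !p4 || p4   (idempotence)
= true   (complement)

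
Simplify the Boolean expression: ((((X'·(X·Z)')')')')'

((((X'·(X·Z)')')')')'
= (((X+X·Z)')')'   [De Morgan]
= ((X')')'   [absorption]
= X'   [double negation]

X'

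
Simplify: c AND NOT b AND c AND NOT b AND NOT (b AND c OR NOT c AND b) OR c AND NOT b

c AND NOT b AND c AND NOT b AND NOT (b AND c OR NOT c AND b) OR c AND NOT b
= c AND NOT b AND c AND NOT b AND NOT b OR c AND NOT b   — distribution
= c AND NOT b AND NOT b OR c AND NOT b   — idempotence
= c AND NOT b   — absorption

c AND NOT b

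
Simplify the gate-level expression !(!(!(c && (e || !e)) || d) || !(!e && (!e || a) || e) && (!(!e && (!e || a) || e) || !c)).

!(!(!(c && (e || !e)) || d) || !(!e && (!e || a) || e) && (!(!e && (!e || a) || e) || !c))
= !(!(!(c && (e || !e)) || d) || !(!e && (!e || a) || e))
= (!(c && (e || !e)) || d) && (!e && (!e || a) || e)
= (!c || d) && (!e && (!e || a) || e)
= (!c || d) && (!e || e)
= !c || d

!c || d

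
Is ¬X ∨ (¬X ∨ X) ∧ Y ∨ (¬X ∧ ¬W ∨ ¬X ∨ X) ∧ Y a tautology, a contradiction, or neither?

neither

¬X ∨ (¬X ∨ X) ∧ Y ∨ (¬X ∧ ¬W ∨ ¬X ∨ X) ∧ Y
= ¬X ∨ (¬X ∨ X) ∧ Y ∨ (¬X ∨ X) ∧ Y   [absorption]
= ¬X ∨ (¬X ∨ X) ∧ Y   [idempotence]
= ¬X ∨ Y   [complement / identity]
This depends on X, Y, so it is not a constant.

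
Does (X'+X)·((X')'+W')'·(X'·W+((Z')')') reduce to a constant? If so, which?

no

(X'+X)·((X')'+W')'·(X'·W+((Z')')')
= (X'+X)·X'·W·(X'·W+((Z')')')   — De Morgan
= (X'+X)·X'·W·(X'·W+Z')   — double negation
= (X'+X)·X'·W   — absorption
= X'·W   — complement / identity
This depends on W, X, so it is not a constant.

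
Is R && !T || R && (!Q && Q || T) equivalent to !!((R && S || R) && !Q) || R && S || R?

E1: R && !T || R && (!Q && Q || T)
    = R && !T || R && T   (complement / identity)
    = R   (distribution)
E2: !!((R && S || R) && !Q) || R && S || R
    = (R && S || R) && !Q || R && S || R   (double negation)
    = R && S || R   (absorption)
    = R   (absorption)
Both reduce to R, so they are equivalent.

Yes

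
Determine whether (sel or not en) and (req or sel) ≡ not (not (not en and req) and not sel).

Yes

E1: (sel or not en) and (req or sel)
    = not en and req or sel   [distribution]
E2: not (not (not en and req) and not sel)
    = not en and req or sel   [De Morgan]
Both reduce to not en and req or sel, so they are equivalent.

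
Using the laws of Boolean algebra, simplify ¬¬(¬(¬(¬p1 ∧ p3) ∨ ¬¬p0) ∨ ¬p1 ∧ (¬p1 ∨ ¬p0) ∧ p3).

¬¬(¬(¬(¬p1 ∧ p3) ∨ ¬¬p0) ∨ ¬p1 ∧ (¬p1 ∨ ¬p0) ∧ p3)
= ¬¬(¬(¬(¬p1 ∧ p3) ∨ ¬¬p0) ∨ ¬p1 ∧ p3)   (absorption)
= ¬¬(¬p1 ∧ p3 ∧ ¬p0 ∨ ¬p1 ∧ p3)   (De Morgan)
= ¬¬(¬p1 ∧ p3)   (absorption)
= ¬p1 ∧ p3   (double negation)

¬p1 ∧ p3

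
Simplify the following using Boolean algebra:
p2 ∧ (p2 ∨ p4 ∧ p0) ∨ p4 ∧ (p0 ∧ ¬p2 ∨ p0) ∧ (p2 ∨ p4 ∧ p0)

p2 ∨ p4 ∧ p0

p2 ∧ (p2 ∨ p4 ∧ p0) ∨ p4 ∧ (p0 ∧ ¬p2 ∨ p0) ∧ (p2 ∨ p4 ∧ p0)
= (p2 ∨ p4 ∧ p0) ∧ (p2 ∨ p4 ∧ (p0 ∧ ¬p2 ∨ p0))   (distribution)
= (p2 ∨ p4 ∧ p0) ∧ (p2 ∨ p4 ∧ p0)   (absorption)
= p2 ∨ p4 ∧ p0   (idempotence)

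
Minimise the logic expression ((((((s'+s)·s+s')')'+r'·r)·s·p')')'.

s·p'

((((((s'+s)·s+s')')'+r'·r)·s·p')')'
= ((((s'+s)·s+s'+r'·r)·s·p')')'
= (((s+s'+r'·r)·s·p')')'
= (((s+s')·s·p')')'
= (s+s')·s·p'
= s·p'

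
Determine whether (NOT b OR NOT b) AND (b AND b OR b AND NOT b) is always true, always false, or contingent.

always false

(NOT b OR NOT b) AND (b AND b OR b AND NOT b)
= (NOT b OR NOT b) AND b
= NOT b AND b
= FALSE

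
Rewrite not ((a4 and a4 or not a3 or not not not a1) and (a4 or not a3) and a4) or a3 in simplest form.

not ((a4 and a4 or not a3 or not not not a1) and (a4 or not a3) and a4) or a3
= not ((a4 and a4 or not a3 or not a1) and (a4 or not a3) and a4) or a3   (double negation)
= not ((a4 or not a3 or not a1) and (a4 or not a3) and a4) or a3   (idempotence)
= not ((a4 or not a3) and a4) or a3   (absorption)
= not a4 or a3   (absorption)

not a4 or a3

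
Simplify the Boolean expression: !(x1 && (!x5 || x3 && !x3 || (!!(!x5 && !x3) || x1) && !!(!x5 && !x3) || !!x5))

!(x1 && (!x5 || x3 && !x3 || (!!(!x5 && !x3) || x1) && !!(!x5 && !x3) || !!x5))
= !(x1 && (!x5 || x3 && !x3 || (!!(!x5 && !x3) || x1) && !!(!x5 && !x3) || x5))   (double negation)
= !(x1 && (!x5 || x3 && !x3 || !!(!x5 && !x3) || x5))   (absorption)
= !(x1 && (!x5 || x3 && !x3 || !x5 && !x3 || x5))   (double negation)
= !(x1 && (!x5 || !x5 && !x3 || x5))   (complement / identity)
= !(x1 && (!x5 || x5))   (absorption)
= !x1   (complement / identity)

!x1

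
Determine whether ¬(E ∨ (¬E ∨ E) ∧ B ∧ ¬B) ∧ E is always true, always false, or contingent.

¬(E ∨ (¬E ∨ E) ∧ B ∧ ¬B) ∧ E
= ¬(E ∨ B ∧ ¬B) ∧ E
= ¬E ∧ E
= False

always false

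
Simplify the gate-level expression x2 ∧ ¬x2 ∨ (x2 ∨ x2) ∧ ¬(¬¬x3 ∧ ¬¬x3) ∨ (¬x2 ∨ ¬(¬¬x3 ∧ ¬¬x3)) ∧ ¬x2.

x2 ∧ ¬x2 ∨ (x2 ∨ x2) ∧ ¬(¬¬x3 ∧ ¬¬x3) ∨ (¬x2 ∨ ¬(¬¬x3 ∧ ¬¬x3)) ∧ ¬x2
= x2 ∧ ¬x2 ∨ x2 ∧ ¬(¬¬x3 ∧ ¬¬x3) ∨ (¬x2 ∨ ¬(¬¬x3 ∧ ¬¬x3)) ∧ ¬x2   [idempotence]
= (¬x2 ∨ ¬(¬¬x3 ∧ ¬¬x3)) ∧ x2 ∨ (¬x2 ∨ ¬(¬¬x3 ∧ ¬¬x3)) ∧ ¬x2   [distribution]
= ¬x2 ∨ ¬(¬¬x3 ∧ ¬¬x3)   [distribution]
= ¬x2 ∨ ¬¬¬x3   [idempotence]
= ¬x2 ∨ ¬x3   [double negation]

¬x2 ∨ ¬x3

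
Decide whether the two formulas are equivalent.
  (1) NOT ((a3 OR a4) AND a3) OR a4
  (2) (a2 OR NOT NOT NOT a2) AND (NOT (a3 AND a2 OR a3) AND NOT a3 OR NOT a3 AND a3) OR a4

Yes

E1: NOT ((a3 OR a4) AND a3) OR a4
    = NOT a3 OR a4   — absorption
E2: (a2 OR NOT NOT NOT a2) AND (NOT (a3 AND a2 OR a3) AND NOT a3 OR NOT a3 AND a3) OR a4
    = (a2 OR NOT NOT NOT a2) AND (NOT a3 AND NOT a3 OR NOT a3 AND a3) OR a4   — absorption
    = (a2 OR NOT a2) AND (NOT a3 AND NOT a3 OR NOT a3 AND a3) OR a4   — double negation
    = NOT a3 AND NOT a3 OR NOT a3 AND a3 OR a4   — complement / identity
    = NOT a3 OR a4   — distribution
Both reduce to NOT a3 OR a4, so they are equivalent.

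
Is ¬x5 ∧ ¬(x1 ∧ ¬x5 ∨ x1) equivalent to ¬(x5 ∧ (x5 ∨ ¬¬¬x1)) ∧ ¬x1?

E1: ¬x5 ∧ ¬(x1 ∧ ¬x5 ∨ x1)
    = ¬x5 ∧ ¬x1
E2: ¬(x5 ∧ (x5 ∨ ¬¬¬x1)) ∧ ¬x1
    = ¬(x5 ∧ (x5 ∨ ¬x1)) ∧ ¬x1
    = ¬x5 ∧ ¬x1
Both reduce to ¬x5 ∧ ¬x1, so they are equivalent.

Yes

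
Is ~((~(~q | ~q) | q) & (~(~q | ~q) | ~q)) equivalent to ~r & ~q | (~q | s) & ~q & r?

Yes

E1: ~((~(~q | ~q) | q) & (~(~q | ~q) | ~q))
    = ~(q & ~q | ~(~q | ~q))
    = ~(q & ~q | q & q)
    = ~q
E2: ~r & ~q | (~q | s) & ~q & r
    = ~r & ~q | ~q & r
    = ~q
Both reduce to ~q, so they are equivalent.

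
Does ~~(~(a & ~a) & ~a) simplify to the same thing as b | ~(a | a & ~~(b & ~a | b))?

E1: ~~(~(a & ~a) & ~a)
    = ~(a & ~a | a)   (De Morgan)
    = ~a   (complement / identity)
E2: b | ~(a | a & ~~(b & ~a | b))
    = b | ~(a | a & ~~b)   (absorption)
    = b | ~(a | a & b)   (double negation)
    = b | ~a   (absorption)
These differ: at a=1, b=1, E1 = 0 but E2 = 1.

No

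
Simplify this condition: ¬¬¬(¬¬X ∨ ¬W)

¬X ∧ W

¬¬¬(¬¬X ∨ ¬W)
= ¬(¬¬X ∨ ¬W)
= ¬X ∧ W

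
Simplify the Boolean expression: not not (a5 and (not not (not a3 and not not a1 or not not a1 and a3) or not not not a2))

not not (a5 and (not not (not a3 and not not a1 or not not a1 and a3) or not not not a2))
= not not (a5 and (not not (not a3 and not not a1 or not not a1 and a3) or not a2))   [double negation]
= not not (a5 and (not not not not a1 or not a2))   [distribution]
= a5 and (not not not not a1 or not a2)   [double negation]
= a5 and (not not a1 or not a2)   [double negation]
= a5 and (a1 or not a2)   [double negation]

a5 and (a1 or not a2)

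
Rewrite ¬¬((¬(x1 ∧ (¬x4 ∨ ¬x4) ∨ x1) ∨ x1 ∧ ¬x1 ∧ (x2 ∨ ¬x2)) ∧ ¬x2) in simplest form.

¬x1 ∧ ¬x2

¬¬((¬(x1 ∧ (¬x4 ∨ ¬x4) ∨ x1) ∨ x1 ∧ ¬x1 ∧ (x2 ∨ ¬x2)) ∧ ¬x2)
= ¬¬((¬(x1 ∧ (¬x4 ∨ ¬x4) ∨ x1) ∨ x1 ∧ ¬x1) ∧ ¬x2)   — complement / identity
= ¬¬(¬(x1 ∧ (¬x4 ∨ ¬x4) ∨ x1) ∧ ¬x2)   — complement / identity
= ¬¬(¬(x1 ∧ ¬x4 ∨ x1) ∧ ¬x2)   — idempotence
= ¬¬(¬x1 ∧ ¬x2)   — absorption
= ¬x1 ∧ ¬x2   — double negation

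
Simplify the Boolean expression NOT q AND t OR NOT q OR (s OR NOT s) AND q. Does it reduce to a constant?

NOT q AND t OR NOT q OR (s OR NOT s) AND q
= NOT q AND t OR NOT q OR q   [complement / identity]
= NOT q OR q   [absorption]
= TRUE   [complement]

TRUE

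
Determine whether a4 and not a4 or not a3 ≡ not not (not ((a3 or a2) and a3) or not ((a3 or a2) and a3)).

E1: a4 and not a4 or not a3
    = not a3   — complement / identity
E2: not not (not ((a3 or a2) and a3) or not ((a3 or a2) and a3))
    = not ((a3 or a2) and a3 and (a3 or a2) and a3)   — De Morgan
    = not ((a3 or a2) and a3)   — idempotence
    = not a3   — absorption
Both reduce to not a3, so they are equivalent.

Yes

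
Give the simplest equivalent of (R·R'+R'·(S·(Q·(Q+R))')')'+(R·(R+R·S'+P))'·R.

(R·R'+R'·(S·(Q·(Q+R))')')'+(R·(R+R·S'+P))'·R
= (R·R'+R'·(S·(Q·(Q+R))')')'+(R·(R+P))'·R   [absorption]
= (R·R'+R'·(S·(Q·(Q+R))')')'+R'·R   [absorption]
= (R'·(S·(Q·(Q+R))')')'+R'·R   [complement / identity]
= (R'·(S·(Q·(Q+R))')')'   [complement / identity]
= R+S·(Q·(Q+R))'   [De Morgan]
= R+S·Q'   [absorption]

R+S·Q'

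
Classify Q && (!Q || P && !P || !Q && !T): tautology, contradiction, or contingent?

contradiction

Q && (!Q || P && !P || !Q && !T)
= Q && (!Q || !Q && !T)   — complement / identity
= Q && !Q   — absorption
= false   — complement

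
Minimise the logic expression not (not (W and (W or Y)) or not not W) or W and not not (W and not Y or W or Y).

not (not (W and (W or Y)) or not not W) or W and not not (W and not Y or W or Y)
= W and (W or Y) and not W or W and not not (W and not Y or W or Y)
= W and (W or Y) and not W or W and (W and not Y or W or Y)
= W and (W or Y) and not W or W and (W or Y)
= W and (W or Y)
= W

W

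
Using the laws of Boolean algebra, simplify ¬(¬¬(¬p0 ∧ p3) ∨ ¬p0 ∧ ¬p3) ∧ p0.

p0

¬(¬¬(¬p0 ∧ p3) ∨ ¬p0 ∧ ¬p3) ∧ p0
= ¬(¬p0 ∧ p3 ∨ ¬p0 ∧ ¬p3) ∧ p0   [double negation]
= ¬¬p0 ∧ p0   [distribution]
= p0 ∧ p0   [double negation]
= p0   [idempotence]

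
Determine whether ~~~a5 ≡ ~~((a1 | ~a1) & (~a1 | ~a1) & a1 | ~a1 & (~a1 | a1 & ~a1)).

No

E1: ~~~a5
    = ~a5   [double negation]
E2: ~~((a1 | ~a1) & (~a1 | ~a1) & a1 | ~a1 & (~a1 | a1 & ~a1))
    = ~~((~a1 | a1 & ~a1) & a1 | ~a1 & (~a1 | a1 & ~a1))   [distribution]
    = ~~(~a1 | a1 & ~a1)   [distribution]
    = ~~~a1   [complement / identity]
    = ~a1   [double negation]
These differ: at a1=0, a5=1, E1 = 0 but E2 = 1.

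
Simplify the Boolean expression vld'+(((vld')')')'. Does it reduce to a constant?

1

vld'+(((vld')')')'
= vld'+(vld')'
= vld'+vld
= 1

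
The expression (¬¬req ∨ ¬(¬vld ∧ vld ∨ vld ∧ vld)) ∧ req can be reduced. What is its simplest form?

(¬¬req ∨ ¬(¬vld ∧ vld ∨ vld ∧ vld)) ∧ req
= (¬¬req ∨ ¬vld) ∧ req
= (req ∨ ¬vld) ∧ req
= req

req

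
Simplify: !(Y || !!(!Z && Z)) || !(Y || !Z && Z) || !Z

!(Y || !!(!Z && Z)) || !(Y || !Z && Z) || !Z
= !(Y || !Z && Z) || !(Y || !Z && Z) || !Z   — double negation
= !(Y || !Z && Z) || !Z   — idempotence
= !Y || !Z   — complement / identity

!Y || !Z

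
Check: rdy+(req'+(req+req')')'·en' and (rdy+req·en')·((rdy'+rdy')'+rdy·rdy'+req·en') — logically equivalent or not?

Yes

E1: rdy+(req'+(req+req')')'·en'
    = rdy+req·(req+req')·en'
    = rdy+req·en'
E2: (rdy+req·en')·((rdy'+rdy')'+rdy·rdy'+req·en')
    = (rdy+req·en')·(rdy·rdy+rdy·rdy'+req·en')
    = (rdy+req·en')·(rdy+req·en')
    = rdy+req·en'
Both reduce to rdy+req·en', so they are equivalent.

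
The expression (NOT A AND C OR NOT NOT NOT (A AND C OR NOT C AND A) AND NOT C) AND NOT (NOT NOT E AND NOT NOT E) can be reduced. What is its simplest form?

(NOT A AND C OR NOT NOT NOT (A AND C OR NOT C AND A) AND NOT C) AND NOT (NOT NOT E AND NOT NOT E)
= (NOT A AND C OR NOT NOT NOT A AND NOT C) AND NOT (NOT NOT E AND NOT NOT E)
= (NOT A AND C OR NOT NOT NOT A AND NOT C) AND (NOT E OR NOT E)
= (NOT A AND C OR NOT A AND NOT C) AND (NOT E OR NOT E)
= (NOT A AND C OR NOT A AND NOT C) AND NOT E
= NOT A AND NOT E

NOT A AND NOT E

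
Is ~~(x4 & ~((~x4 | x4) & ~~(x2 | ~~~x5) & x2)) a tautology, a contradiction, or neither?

~~(x4 & ~((~x4 | x4) & ~~(x2 | ~~~x5) & x2))
= x4 & ~((~x4 | x4) & ~~(x2 | ~~~x5) & x2)   (double negation)
= x4 & ~((~x4 | x4) & (x2 | ~~~x5) & x2)   (double negation)
= x4 & ~((~x4 | x4) & (x2 | ~x5) & x2)   (double negation)
= x4 & ~((~x4 | x4) & x2)   (absorption)
= x4 & ~x2   (complement / identity)
This depends on x2, x4, so it is not a constant.

neither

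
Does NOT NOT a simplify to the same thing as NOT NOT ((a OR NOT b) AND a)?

E1: NOT NOT a
    = a
E2: NOT NOT ((a OR NOT b) AND a)
    = NOT NOT a
    = a
Both reduce to a, so they are equivalent.

Yes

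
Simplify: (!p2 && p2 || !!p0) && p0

p0

(!p2 && p2 || !!p0) && p0
= !!p0 && p0   (complement / identity)
= p0 && p0   (double negation)
= p0   (idempotence)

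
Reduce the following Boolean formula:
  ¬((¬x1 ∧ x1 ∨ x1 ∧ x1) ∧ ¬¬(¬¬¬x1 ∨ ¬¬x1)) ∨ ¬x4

¬x1 ∨ ¬x4

¬((¬x1 ∧ x1 ∨ x1 ∧ x1) ∧ ¬¬(¬¬¬x1 ∨ ¬¬x1)) ∨ ¬x4
= ¬(x1 ∧ ¬¬(¬¬¬x1 ∨ ¬¬x1)) ∨ ¬x4   [distribution]
= ¬(x1 ∧ ¬¬(¬x1 ∨ ¬¬x1)) ∨ ¬x4   [double negation]
= ¬(x1 ∧ (¬x1 ∨ ¬¬x1)) ∨ ¬x4   [double negation]
= ¬(x1 ∧ (¬x1 ∨ x1)) ∨ ¬x4   [double negation]
= ¬x1 ∨ ¬x4   [complement / identity]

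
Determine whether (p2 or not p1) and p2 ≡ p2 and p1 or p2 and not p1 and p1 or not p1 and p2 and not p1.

E1: (p2 or not p1) and p2
    = p2
E2: p2 and p1 or p2 and not p1 and p1 or not p1 and p2 and not p1
    = p2 and p1 or p2 and not p1
    = p2
Both reduce to p2, so they are equivalent.

Yes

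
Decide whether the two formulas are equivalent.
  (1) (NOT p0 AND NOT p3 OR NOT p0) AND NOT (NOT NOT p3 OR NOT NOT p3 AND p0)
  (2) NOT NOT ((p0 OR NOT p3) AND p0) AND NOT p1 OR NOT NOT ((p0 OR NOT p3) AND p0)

No

E1: (NOT p0 AND NOT p3 OR NOT p0) AND NOT (NOT NOT p3 OR NOT NOT p3 AND p0)
    = (NOT p0 AND NOT p3 OR NOT p0) AND NOT NOT NOT p3   — absorption
    = NOT p0 AND NOT NOT NOT p3   — absorption
    = NOT p0 AND NOT p3   — double negation
E2: NOT NOT ((p0 OR NOT p3) AND p0) AND NOT p1 OR NOT NOT ((p0 OR NOT p3) AND p0)
    = NOT NOT ((p0 OR NOT p3) AND p0)   — absorption
    = NOT NOT p0   — absorption
    = p0   — double negation
These differ: at p0=1, p1=0, p3=0, E1 = 0 but E2 = 1.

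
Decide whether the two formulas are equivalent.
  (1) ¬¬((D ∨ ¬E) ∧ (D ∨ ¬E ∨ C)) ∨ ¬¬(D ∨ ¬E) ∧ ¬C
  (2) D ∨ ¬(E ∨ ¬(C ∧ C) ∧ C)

Yes

E1: ¬¬((D ∨ ¬E) ∧ (D ∨ ¬E ∨ C)) ∨ ¬¬(D ∨ ¬E) ∧ ¬C
    = ¬¬(D ∨ ¬E) ∨ ¬¬(D ∨ ¬E) ∧ ¬C
    = ¬¬(D ∨ ¬E)
    = D ∨ ¬E
E2: D ∨ ¬(E ∨ ¬(C ∧ C) ∧ C)
    = D ∨ ¬(E ∨ ¬C ∧ C)
    = D ∨ ¬E
Both reduce to D ∨ ¬E, so they are equivalent.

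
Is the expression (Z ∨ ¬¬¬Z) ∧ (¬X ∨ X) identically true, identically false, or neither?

(Z ∨ ¬¬¬Z) ∧ (¬X ∨ X)
= Z ∨ ¬¬¬Z   — complement / identity
= Z ∨ ¬Z   — double negation
= True   — complement

identically true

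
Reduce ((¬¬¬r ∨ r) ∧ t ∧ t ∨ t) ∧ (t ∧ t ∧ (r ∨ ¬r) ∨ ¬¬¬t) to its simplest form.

((¬¬¬r ∨ r) ∧ t ∧ t ∨ t) ∧ (t ∧ t ∧ (r ∨ ¬r) ∨ ¬¬¬t)
= ((¬¬¬r ∨ r) ∧ t ∧ t ∨ t) ∧ (t ∧ t ∨ ¬¬¬t)   — complement / identity
= ((¬¬¬r ∨ r) ∧ t ∧ t ∨ t) ∧ (t ∧ t ∨ ¬t)   — double negation
= ((¬r ∨ r) ∧ t ∧ t ∨ t) ∧ (t ∧ t ∨ ¬t)   — double negation
= (t ∧ t ∨ t) ∧ (t ∧ t ∨ ¬t)   — complement / identity
= t ∧ t ∨ t ∧ ¬t   — distribution
= t   — distribution

t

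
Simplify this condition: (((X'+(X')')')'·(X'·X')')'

(((X'+(X')')')'·(X'·X')')'
= (X'+(X')')'+X'·X'   — De Morgan
= X·X'+X'·X'   — De Morgan
= X'   — distribution

X'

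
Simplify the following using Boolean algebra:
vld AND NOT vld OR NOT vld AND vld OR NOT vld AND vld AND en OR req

req

vld AND NOT vld OR NOT vld AND vld OR NOT vld AND vld AND en OR req
= NOT vld AND vld OR NOT vld AND vld AND en OR req   [complement / identity]
= NOT vld AND vld OR req   [absorption]
= req   [complement / identity]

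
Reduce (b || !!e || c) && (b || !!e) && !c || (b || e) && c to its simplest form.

b || e

(b || !!e || c) && (b || !!e) && !c || (b || e) && c
= (b || !!e) && !c || (b || e) && c
= (b || e) && !c || (b || e) && c
= b || e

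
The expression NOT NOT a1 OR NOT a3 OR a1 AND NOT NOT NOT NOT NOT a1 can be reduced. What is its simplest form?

NOT NOT a1 OR NOT a3 OR a1 AND NOT NOT NOT NOT NOT a1
= NOT NOT a1 OR NOT a3 OR a1 AND NOT NOT NOT a1   (double negation)
= NOT NOT a1 OR NOT a3 OR a1 AND NOT a1   (double negation)
= NOT NOT a1 OR NOT a3   (complement / identity)
= a1 OR NOT a3   (double negation)

a1 OR NOT a3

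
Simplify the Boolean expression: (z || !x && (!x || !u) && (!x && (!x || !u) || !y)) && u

(z || !x && (!x || !u) && (!x && (!x || !u) || !y)) && u
= (z || !x && (!x || !u)) && u   (absorption)
= (z || !x) && u   (absorption)

(z || !x) && u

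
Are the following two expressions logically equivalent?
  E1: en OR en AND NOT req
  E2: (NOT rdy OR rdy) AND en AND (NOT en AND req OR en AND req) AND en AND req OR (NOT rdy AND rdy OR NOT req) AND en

Yes

E1: en OR en AND NOT req
    = en   [absorption]
E2: (NOT rdy OR rdy) AND en AND (NOT en AND req OR en AND req) AND en AND req OR (NOT rdy AND rdy OR NOT req) AND en
    = en AND (NOT en AND req OR en AND req) AND en AND req OR (NOT rdy AND rdy OR NOT req) AND en   [complement / identity]
    = en AND req AND en AND req OR (NOT rdy AND rdy OR NOT req) AND en   [distribution]
    = en AND req AND en AND req OR NOT req AND en   [complement / identity]
    = en AND req OR NOT req AND en   [idempotence]
    = en   [distribution]
Both reduce to en, so they are equivalent.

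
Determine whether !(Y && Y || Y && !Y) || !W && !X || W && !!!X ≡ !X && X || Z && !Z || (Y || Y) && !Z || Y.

E1: !(Y && Y || Y && !Y) || !W && !X || W && !!!X
    = !Y || !W && !X || W && !!!X   [distribution]
    = !Y || !W && !X || W && !X   [double negation]
    = !Y || !X   [distribution]
E2: !X && X || Z && !Z || (Y || Y) && !Z || Y
    = !X && X || (Y || Y) && !Z || Y   [complement / identity]
    = !X && X || Y && !Z || Y   [idempotence]
    = Y && !Z || Y   [complement / identity]
    = Y   [absorption]
These differ: at W=0, X=0, Y=0, Z=1, E1 = 1 but E2 = 0.

No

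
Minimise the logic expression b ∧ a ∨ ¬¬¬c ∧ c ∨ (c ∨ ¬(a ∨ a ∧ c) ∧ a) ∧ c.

b ∧ a ∨ ¬¬¬c ∧ c ∨ (c ∨ ¬(a ∨ a ∧ c) ∧ a) ∧ c
= b ∧ a ∨ ¬¬¬c ∧ c ∨ (c ∨ ¬a ∧ a) ∧ c   [absorption]
= b ∧ a ∨ ¬¬¬c ∧ c ∨ c ∧ c   [complement / identity]
= b ∧ a ∨ ¬c ∧ c ∨ c ∧ c   [double negation]
= b ∧ a ∨ c   [distribution]

b ∧ a ∨ c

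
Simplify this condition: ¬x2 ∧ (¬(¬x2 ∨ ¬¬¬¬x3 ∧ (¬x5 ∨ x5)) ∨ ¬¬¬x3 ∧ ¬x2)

¬x2 ∧ (¬(¬x2 ∨ ¬¬¬¬x3 ∧ (¬x5 ∨ x5)) ∨ ¬¬¬x3 ∧ ¬x2)
= ¬x2 ∧ (¬(¬x2 ∨ ¬¬¬¬x3) ∨ ¬¬¬x3 ∧ ¬x2)   — complement / identity
= ¬x2 ∧ (x2 ∧ ¬¬¬x3 ∨ ¬¬¬x3 ∧ ¬x2)   — De Morgan
= ¬x2 ∧ ¬¬¬x3   — distribution
= ¬x2 ∧ ¬x3   — double negation

¬x2 ∧ ¬x3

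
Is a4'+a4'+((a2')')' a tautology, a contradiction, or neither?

neither

a4'+a4'+((a2')')'
= a4'+a4'+a2'   (double negation)
= a4'+a2'   (idempotence)
This depends on a2, a4, so it is not a constant.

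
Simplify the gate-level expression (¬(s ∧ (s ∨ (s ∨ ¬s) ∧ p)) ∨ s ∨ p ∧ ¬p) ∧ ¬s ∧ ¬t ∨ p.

(¬(s ∧ (s ∨ (s ∨ ¬s) ∧ p)) ∨ s ∨ p ∧ ¬p) ∧ ¬s ∧ ¬t ∨ p
= (¬(s ∧ (s ∨ p)) ∨ s ∨ p ∧ ¬p) ∧ ¬s ∧ ¬t ∨ p   — complement / identity
= (¬s ∨ s ∨ p ∧ ¬p) ∧ ¬s ∧ ¬t ∨ p   — absorption
= (¬s ∨ s) ∧ ¬s ∧ ¬t ∨ p   — complement / identity
= ¬s ∧ ¬t ∨ p   — complement / identity

¬s ∧ ¬t ∨ p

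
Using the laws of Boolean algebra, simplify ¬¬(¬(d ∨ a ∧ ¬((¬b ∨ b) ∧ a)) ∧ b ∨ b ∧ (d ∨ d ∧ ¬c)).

b

¬¬(¬(d ∨ a ∧ ¬((¬b ∨ b) ∧ a)) ∧ b ∨ b ∧ (d ∨ d ∧ ¬c))
= ¬¬(¬(d ∨ a ∧ ¬a) ∧ b ∨ b ∧ (d ∨ d ∧ ¬c))   (complement / identity)
= ¬¬(¬d ∧ b ∨ b ∧ (d ∨ d ∧ ¬c))   (complement / identity)
= ¬¬(¬d ∧ b ∨ b ∧ d)   (absorption)
= ¬¬b   (distribution)
= b   (double negation)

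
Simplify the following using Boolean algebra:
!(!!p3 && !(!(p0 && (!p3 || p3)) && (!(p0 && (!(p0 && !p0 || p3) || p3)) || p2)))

!p3 || !p0

!(!!p3 && !(!(p0 && (!p3 || p3)) && (!(p0 && (!(p0 && !p0 || p3) || p3)) || p2)))
= !(!!p3 && !(!(p0 && (!p3 || p3)) && (!(p0 && (!p3 || p3)) || p2)))   — complement / identity
= !(!!p3 && !!(p0 && (!p3 || p3)))   — absorption
= !(!!p3 && !!p0)   — complement / identity
= !p3 || !p0   — De Morgan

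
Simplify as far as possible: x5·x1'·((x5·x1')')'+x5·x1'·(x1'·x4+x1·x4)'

x5·x1'·((x5·x1')')'+x5·x1'·(x1'·x4+x1·x4)'
= x5·x1'·((x5·x1')')'+x5·x1'·x4'   (distribution)
= x5·x1'·x5·x1'+x5·x1'·x4'   (double negation)
= (x5·x1'+x4')·x5·x1'   (distribution)
= x5·x1'   (absorption)

x5·x1'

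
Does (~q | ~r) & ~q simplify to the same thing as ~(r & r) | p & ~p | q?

No

E1: (~q | ~r) & ~q
    = ~q   (absorption)
E2: ~(r & r) | p & ~p | q
    = ~(r & r) | q   (complement / identity)
    = ~r | q   (idempotence)
These differ: at p=0, q=1, r=1, E1 = 0 but E2 = 1.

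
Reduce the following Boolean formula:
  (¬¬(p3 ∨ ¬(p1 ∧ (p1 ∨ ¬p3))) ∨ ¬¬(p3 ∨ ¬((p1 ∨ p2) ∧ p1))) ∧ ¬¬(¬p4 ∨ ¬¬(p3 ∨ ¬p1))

p3 ∨ ¬p1

(¬¬(p3 ∨ ¬(p1 ∧ (p1 ∨ ¬p3))) ∨ ¬¬(p3 ∨ ¬((p1 ∨ p2) ∧ p1))) ∧ ¬¬(¬p4 ∨ ¬¬(p3 ∨ ¬p1))
= (¬¬(p3 ∨ ¬(p1 ∧ (p1 ∨ ¬p3))) ∨ ¬¬(p3 ∨ ¬((p1 ∨ p2) ∧ p1))) ∧ (¬p4 ∨ ¬¬(p3 ∨ ¬p1))
= (¬¬(p3 ∨ ¬p1) ∨ ¬¬(p3 ∨ ¬((p1 ∨ p2) ∧ p1))) ∧ (¬p4 ∨ ¬¬(p3 ∨ ¬p1))
= (¬¬(p3 ∨ ¬p1) ∨ ¬¬(p3 ∨ ¬p1)) ∧ (¬p4 ∨ ¬¬(p3 ∨ ¬p1))
= ¬¬(p3 ∨ ¬p1) ∧ ¬p4 ∨ ¬¬(p3 ∨ ¬p1)
= ¬¬(p3 ∨ ¬p1)
= p3 ∨ ¬p1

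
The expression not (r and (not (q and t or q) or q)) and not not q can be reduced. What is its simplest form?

not r and q

not (r and (not (q and t or q) or q)) and not not q
= not (r and (not q or q)) and not not q   — absorption
= not (r and (not q or q)) and q   — double negation
= not r and q   — complement / identity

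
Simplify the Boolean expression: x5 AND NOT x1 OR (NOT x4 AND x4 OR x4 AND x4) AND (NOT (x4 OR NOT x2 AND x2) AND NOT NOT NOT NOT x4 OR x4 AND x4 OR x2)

x5 AND NOT x1 OR x4

x5 AND NOT x1 OR (NOT x4 AND x4 OR x4 AND x4) AND (NOT (x4 OR NOT x2 AND x2) AND NOT NOT NOT NOT x4 OR x4 AND x4 OR x2)
= x5 AND NOT x1 OR (NOT x4 AND x4 OR x4 AND x4) AND (NOT x4 AND NOT NOT NOT NOT x4 OR x4 AND x4 OR x2)   (complement / identity)
= x5 AND NOT x1 OR (NOT x4 AND x4 OR x4 AND x4) AND (NOT x4 AND NOT NOT x4 OR x4 AND x4 OR x2)   (double negation)
= x5 AND NOT x1 OR (NOT x4 AND x4 OR x4 AND x4) AND (NOT x4 AND x4 OR x4 AND x4 OR x2)   (double negation)
= x5 AND NOT x1 OR NOT x4 AND x4 OR x4 AND x4   (absorption)
= x5 AND NOT x1 OR x4   (distribution)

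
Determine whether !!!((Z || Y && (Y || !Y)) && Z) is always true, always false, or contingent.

contingent

!!!((Z || Y && (Y || !Y)) && Z)
= !!!((Z || Y) && Z)   — complement / identity
= !((Z || Y) && Z)   — double negation
= !Z   — absorption
This depends on Z, so it is not a constant.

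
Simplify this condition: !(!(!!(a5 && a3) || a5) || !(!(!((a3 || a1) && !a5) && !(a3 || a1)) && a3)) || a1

!(!(!!(a5 && a3) || a5) || !(!(!((a3 || a1) && !a5) && !(a3 || a1)) && a3)) || a1
= !(!(!!(a5 && a3) || a5) || !(((a3 || a1) && !a5 || a3 || a1) && a3)) || a1
= !(!(!!(a5 && a3) || a5) || !((a3 || a1) && a3)) || a1
= !(!(a5 && a3 || a5) || !((a3 || a1) && a3)) || a1
= (a5 && a3 || a5) && (a3 || a1) && a3 || a1
= (a5 && a3 || a5) && a3 || a1
= a5 && a3 || a1

a5 && a3 || a1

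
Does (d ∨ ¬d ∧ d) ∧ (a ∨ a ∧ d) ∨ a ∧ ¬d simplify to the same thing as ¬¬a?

Yes

E1: (d ∨ ¬d ∧ d) ∧ (a ∨ a ∧ d) ∨ a ∧ ¬d
    = d ∧ (a ∨ a ∧ d) ∨ a ∧ ¬d   — complement / identity
    = d ∧ a ∨ a ∧ ¬d   — absorption
    = a   — distribution
E2: ¬¬a
    = a   — double negation
Both reduce to a, so they are equivalent.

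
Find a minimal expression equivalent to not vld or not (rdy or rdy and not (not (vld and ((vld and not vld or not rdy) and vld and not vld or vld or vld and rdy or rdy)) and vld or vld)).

not vld or not rdy

not vld or not (rdy or rdy and not (not (vld and ((vld and not vld or not rdy) and vld and not vld or vld or vld and rdy or rdy)) and vld or vld))
= not vld or not (rdy or rdy and not (not (vld and ((vld and not vld or not rdy) and vld and not vld or vld or rdy)) and vld or vld))
= not vld or not (rdy or rdy and not (not (vld and (vld and not vld or vld or rdy)) and vld or vld))
= not vld or not (rdy or rdy and not (not (vld and (vld or rdy)) and vld or vld))
= not vld or not (rdy or rdy and not (not vld and vld or vld))
= not vld or not (rdy or rdy and not vld)
= not vld or not rdy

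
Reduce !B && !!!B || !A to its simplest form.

!B || !A

!B && !!!B || !A
= !B && !B || !A   — double negation
= !B || !A   — idempotence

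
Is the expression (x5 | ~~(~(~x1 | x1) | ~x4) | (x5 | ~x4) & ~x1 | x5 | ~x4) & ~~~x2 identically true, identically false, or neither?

neither

(x5 | ~~(~(~x1 | x1) | ~x4) | (x5 | ~x4) & ~x1 | x5 | ~x4) & ~~~x2
= (x5 | ~((~x1 | x1) & x4) | (x5 | ~x4) & ~x1 | x5 | ~x4) & ~~~x2   [De Morgan]
= (x5 | ~x4 | (x5 | ~x4) & ~x1 | x5 | ~x4) & ~~~x2   [complement / identity]
= (x5 | ~x4 | x5 | ~x4) & ~~~x2   [absorption]
= (x5 | ~x4) & ~~~x2   [idempotence]
= (x5 | ~x4) & ~x2   [double negation]
This depends on x2, x4, x5, so it is not a constant.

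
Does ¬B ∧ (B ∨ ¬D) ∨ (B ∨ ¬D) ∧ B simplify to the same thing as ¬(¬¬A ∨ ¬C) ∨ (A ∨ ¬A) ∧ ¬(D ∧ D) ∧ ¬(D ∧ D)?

No

E1: ¬B ∧ (B ∨ ¬D) ∨ (B ∨ ¬D) ∧ B
    = B ∨ ¬D   (distribution)
E2: ¬(¬¬A ∨ ¬C) ∨ (A ∨ ¬A) ∧ ¬(D ∧ D) ∧ ¬(D ∧ D)
    = ¬(¬¬A ∨ ¬C) ∨ ¬(D ∧ D) ∧ ¬(D ∧ D)   (complement / identity)
    = ¬(¬¬A ∨ ¬C) ∨ ¬(D ∧ D)   (idempotence)
    = ¬(¬¬A ∨ ¬C) ∨ ¬D   (idempotence)
    = ¬A ∧ C ∨ ¬D   (De Morgan)
These differ: at A=1, B=1, C=1, D=1, E1 = 1 but E2 = 0.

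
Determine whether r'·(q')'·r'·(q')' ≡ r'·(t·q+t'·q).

Yes

E1: r'·(q')'·r'·(q')'
    = r'·(q')'
    = r'·q
E2: r'·(t·q+t'·q)
    = r'·q
Both reduce to r'·q, so they are equivalent.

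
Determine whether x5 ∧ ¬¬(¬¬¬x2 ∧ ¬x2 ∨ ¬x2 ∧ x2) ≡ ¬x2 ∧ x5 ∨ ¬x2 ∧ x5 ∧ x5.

Yes

E1: x5 ∧ ¬¬(¬¬¬x2 ∧ ¬x2 ∨ ¬x2 ∧ x2)
    = x5 ∧ (¬¬¬x2 ∧ ¬x2 ∨ ¬x2 ∧ x2)   (double negation)
    = x5 ∧ (¬x2 ∧ ¬x2 ∨ ¬x2 ∧ x2)   (double negation)
    = x5 ∧ ¬x2   (distribution)
E2: ¬x2 ∧ x5 ∨ ¬x2 ∧ x5 ∧ x5
    = x5 ∧ (¬x2 ∨ ¬x2 ∧ x5)   (distribution)
    = x5 ∧ ¬x2   (absorption)
Both reduce to x5 ∧ ¬x2, so they are equivalent.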